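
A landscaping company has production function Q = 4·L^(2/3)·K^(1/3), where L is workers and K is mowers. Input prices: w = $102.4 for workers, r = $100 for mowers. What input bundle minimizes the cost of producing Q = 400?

L* = 125, K* = 64

Cost minimization requires the marginal rate of technical substitution to equal the input-price ratio: MP_L/MP_K = w/r.
Here MP_L/MP_K = (2/3)·(K/L)/(1/3) = 2·(K/L). Setting this equal to 102.4/100 = 1.024 gives K = 0.512L.
Substituting into Q = 400: 4·L^(2/3)·(0.512L)^(1/3) = 400.
Solving, L = 125 and K = 64.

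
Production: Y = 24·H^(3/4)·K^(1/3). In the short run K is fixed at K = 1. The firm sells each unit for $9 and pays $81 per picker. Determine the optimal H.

With K = 1, MP_H = (3/4)·24·H^(-1/4)·1^(1/3) = 18·H^(-1/4).
Profit maximization for a price taker requires P·MP_H = w: 9·18·H^(-1/4) = 81.
So H^(-1/4) = 0.5, which gives H = 16.

H* = 16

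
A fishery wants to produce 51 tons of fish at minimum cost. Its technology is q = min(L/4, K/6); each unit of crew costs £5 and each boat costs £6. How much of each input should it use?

With a fixed-proportions technology, the cost-minimizing bundle uses no slack in either input: L/4 = K/6 = q.
So L = 4·51 = 204 and K = 6·51 = 306.

L* = 204, K* = 306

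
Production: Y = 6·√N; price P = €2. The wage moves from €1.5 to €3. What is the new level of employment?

N* = 4

From P·MP_N = w with MP_N = 3·N^(-1/2), the labor demand is N(w) = (6/w)^(2).
At w = 1.5: N = 16. At w = 3: N = 4.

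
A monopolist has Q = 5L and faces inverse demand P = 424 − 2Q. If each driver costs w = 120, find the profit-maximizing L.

Marginal revenue from the inverse demand is MR = 424 − 4Q.
The marginal product is MP_L = 5.
A monopolist hires until marginal revenue product equals the wage: MR·MP_L = w.
(424 − 20L)·5 = 120, so L = 20.

L* = 20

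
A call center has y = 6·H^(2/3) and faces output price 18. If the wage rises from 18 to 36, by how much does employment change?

From P·MP_H = w with MP_H = 4·H^(-1/3), the labor demand is H(w) = (72/w)^(3).
At w = 18: H = 64. At w = 36: H = 8.
ΔH = 8 − 64 = -56.

ΔH = -56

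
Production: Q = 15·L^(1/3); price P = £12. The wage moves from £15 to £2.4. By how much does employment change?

ΔL = 117

From P·MP_L = w with MP_L = 5·L^(-2/3), the labor demand is L(w) = (60/w)^(3/2).
At w = 15: L = 8. At w = 2.4: L = 125.
ΔL = 125 − 8 = 117.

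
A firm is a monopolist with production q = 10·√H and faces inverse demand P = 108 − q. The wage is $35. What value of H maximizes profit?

Marginal revenue from the inverse demand is MR = 108 − 2q.
The marginal product is MP_H = 5·H^(-1/2).
A monopolist hires until marginal revenue product equals the wage: MR·MP_H = w.
At H, q = 10·√H. Substituting and solving: (108 − 20·√H)·5·H^(-1/2) = 35 gives H = 16.

H* = 16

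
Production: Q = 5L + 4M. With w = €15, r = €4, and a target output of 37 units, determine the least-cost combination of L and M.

The inputs are perfect substitutes, so the firm uses whichever has the lower cost per unit of output.
Cost per unit of output via L is w/5 = 3; via M it is r/4 = 1. M is cheaper.
Producing Q = 37 with M alone: L = 0, M = 9.25.

L* = 0, M* = 9.25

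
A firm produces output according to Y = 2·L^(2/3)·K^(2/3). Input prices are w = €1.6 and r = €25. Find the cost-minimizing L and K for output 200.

L* = 125, K* = 8

Cost minimization requires the marginal rate of technical substitution to equal the input-price ratio: MP_L/MP_K = w/r.
Here MP_L/MP_K = (2/3)·(K/L)/(2/3) = (K/L). Setting this equal to 1.6/25 = 0.064 gives K = 0.064L.
Substituting into Y = 200: 2·L^(2/3)·(0.064L)^(2/3) = 200.
Solving, L = 125 and K = 8.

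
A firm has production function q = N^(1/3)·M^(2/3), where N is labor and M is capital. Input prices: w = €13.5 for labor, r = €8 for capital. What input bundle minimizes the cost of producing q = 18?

Cost minimization requires the marginal rate of technical substitution to equal the input-price ratio: MP_N/MP_M = w/r.
Here MP_N/MP_M = (1/3)·(M/N)/(2/3) = 0.5·(M/N). Setting this equal to 13.5/8 = 1.6875 gives M = 3.375N.
Substituting into q = 18: N^(1/3)·(3.375N)^(2/3) = 18.
Solving, N = 8 and M = 27.

N* = 8, M* = 27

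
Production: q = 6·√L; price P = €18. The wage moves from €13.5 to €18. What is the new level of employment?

From P·MP_L = w with MP_L = 3·L^(-1/2), the labor demand is L(w) = (54/w)^(2).
At w = 13.5: L = 16. At w = 18: L = 9.

L* = 9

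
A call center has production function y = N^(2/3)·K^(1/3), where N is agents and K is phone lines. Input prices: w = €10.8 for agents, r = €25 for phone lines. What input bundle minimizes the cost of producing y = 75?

Cost minimization requires the marginal rate of technical substitution to equal the input-price ratio: MP_N/MP_K = w/r.
Here MP_N/MP_K = (2/3)·(K/N)/(1/3) = 2·(K/N). Setting this equal to 10.8/25 = 0.432 gives K = 0.216N.
Substituting into y = 75: N^(2/3)·(0.216N)^(1/3) = 75.
Solving, N = 125 and K = 27.

N* = 125, K* = 27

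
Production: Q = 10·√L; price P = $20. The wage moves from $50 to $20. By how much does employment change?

ΔL = 21

From P·MP_L = w with MP_L = 5·L^(-1/2), the labor demand is L(w) = (100/w)^(2).
At w = 50: L = 4. At w = 20: L = 25.
ΔL = 25 − 4 = 21.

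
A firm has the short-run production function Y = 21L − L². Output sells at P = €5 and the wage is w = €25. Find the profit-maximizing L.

L* = 8

The marginal product of L is MP_L = 21 − 2L.
A price-taking firm hires until the value of the marginal product equals the wage: P·MP_L = w, so 5·(21 − 2L) = 25.
Then 21 − 2L = 5, giving L = 8.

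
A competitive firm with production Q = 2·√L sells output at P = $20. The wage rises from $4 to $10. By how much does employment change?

From P·MP_L = w with MP_L = L^(-1/2), the labor demand is L(w) = (20/w)^(2).
At w = 4: L = 25. At w = 10: L = 4.
ΔL = 4 − 25 = -21.

ΔL = -21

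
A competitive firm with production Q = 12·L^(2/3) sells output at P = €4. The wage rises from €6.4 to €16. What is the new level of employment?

From P·MP_L = w with MP_L = 8·L^(-1/3), the labor demand is L(w) = (32/w)^(3).
At w = 6.4: L = 125. At w = 16: L = 8.

L* = 8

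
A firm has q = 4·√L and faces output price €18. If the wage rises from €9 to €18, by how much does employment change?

ΔL = -12

From P·MP_L = w with MP_L = 2·L^(-1/2), the labor demand is L(w) = (36/w)^(2).
At w = 9: L = 16. At w = 18: L = 4.
ΔL = 4 − 16 = -12.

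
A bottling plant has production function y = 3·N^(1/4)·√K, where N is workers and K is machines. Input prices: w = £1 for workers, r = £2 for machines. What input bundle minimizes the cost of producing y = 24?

N* = 16, K* = 16

Cost minimization requires the marginal rate of technical substitution to equal the input-price ratio: MP_N/MP_K = w/r.
Here MP_N/MP_K = (1/4)·(K/N)/(1/2) = 0.5·(K/N). Setting this equal to 1/2 = 0.5 gives K = N.
Substituting into y = 24: 3·N^(1/4)·(N)^(1/2) = 24.
Solving, N = 16 and K = 16.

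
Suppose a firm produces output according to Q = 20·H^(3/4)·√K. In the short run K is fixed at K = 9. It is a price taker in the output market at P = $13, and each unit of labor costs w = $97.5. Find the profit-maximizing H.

With K = 9, MP_H = (3/4)·20·H^(-1/4)·9^(1/2) = 45·H^(-1/4).
Profit maximization for a price taker requires P·MP_H = w: 13·45·H^(-1/4) = 97.5.
So H^(-1/4) = 1/6, which gives H = 1296.

H* = 1296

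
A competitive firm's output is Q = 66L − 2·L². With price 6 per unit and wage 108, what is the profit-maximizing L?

L* = 12

The marginal product of L is MP_L = 66 − 4L.
A price-taking firm hires until the value of the marginal product equals the wage: P·MP_L = w, so 6·(66 − 4L) = 108.
Then 66 − 4L = 18, giving L = 12.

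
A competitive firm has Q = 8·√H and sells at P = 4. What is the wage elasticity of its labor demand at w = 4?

ε = -2

MP_H = (1/2)·8·H^(-1/2), so P·MP_H = w gives 16·H^(-1/2) = w.
Solving, H(w) = (16/w)^(2). This is a constant-elasticity form: H ∝ w^(−2), so ε = −2.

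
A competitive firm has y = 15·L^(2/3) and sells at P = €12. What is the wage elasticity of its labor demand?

ε = -3

MP_L = (2/3)·15·L^(-1/3), so P·MP_L = w gives 120·L^(-1/3) = w.
Solving, L(w) = (120/w)^(3). This is a constant-elasticity form: L ∝ w^(−3), so ε = −3.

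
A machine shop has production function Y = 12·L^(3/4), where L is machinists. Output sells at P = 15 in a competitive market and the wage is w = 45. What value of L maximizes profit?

MP_L = (3/4)·12·L^(-1/4) = 9·L^(-1/4).
Profit maximization for a price taker requires P·MP_L = w: 15·9·L^(-1/4) = 45.
So L^(-1/4) = 1/3, which gives L = 81.

L* = 81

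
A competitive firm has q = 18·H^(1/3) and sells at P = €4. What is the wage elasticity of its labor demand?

MP_H = (1/3)·18·H^(-2/3), so P·MP_H = w gives 24·H^(-2/3) = w.
Solving, H(w) = (24/w)^(3/2). This is a constant-elasticity form: H ∝ w^(−3/2), so ε = −3/2.

ε = -1.5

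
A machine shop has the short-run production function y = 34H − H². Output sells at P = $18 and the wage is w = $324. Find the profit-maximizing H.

The marginal product of H is MP_H = 34 − 2H.
A price-taking firm hires until the value of the marginal product equals the wage: P·MP_H = w, so 18·(34 − 2H) = 324.
Then 34 − 2H = 18, giving H = 8.

H* = 8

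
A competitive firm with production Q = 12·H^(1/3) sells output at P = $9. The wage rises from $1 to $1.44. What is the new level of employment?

H* = 125

From P·MP_H = w with MP_H = 4·H^(-2/3), the labor demand is H(w) = (36/w)^(3/2).
At w = 1: H = 216. At w = 1.44: H = 125.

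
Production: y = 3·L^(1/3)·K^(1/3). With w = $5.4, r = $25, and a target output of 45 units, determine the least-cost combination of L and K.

Cost minimization requires the marginal rate of technical substitution to equal the input-price ratio: MP_L/MP_K = w/r.
Here MP_L/MP_K = (1/3)·(K/L)/(1/3) = (K/L). Setting this equal to 5.4/25 = 0.216 gives K = 0.216L.
Substituting into y = 45: 3·L^(1/3)·(0.216L)^(1/3) = 45.
Solving, L = 125 and K = 27.

L* = 125, K* = 27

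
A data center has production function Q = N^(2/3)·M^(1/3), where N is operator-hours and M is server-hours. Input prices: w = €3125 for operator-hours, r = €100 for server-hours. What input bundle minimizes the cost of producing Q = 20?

Cost minimization requires the marginal rate of technical substitution to equal the input-price ratio: MP_N/MP_M = w/r.
Here MP_N/MP_M = (2/3)·(M/N)/(1/3) = 2·(M/N). Setting this equal to 3125/100 = 31.25 gives M = 15.625N.
Substituting into Q = 20: N^(2/3)·(15.625N)^(1/3) = 20.
Solving, N = 8 and M = 125.

N* = 8, M* = 125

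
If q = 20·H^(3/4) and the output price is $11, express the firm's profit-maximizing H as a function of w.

H(w) = (165/w)^(4)

MP_H = (3/4)·20·H^(-1/4) = 15·H^(-1/4).
Setting P·MP_H = w: 165·H^(-1/4) = w.
Solving for H: H^(-1/4) = w/165, so H = (165/w)^(4).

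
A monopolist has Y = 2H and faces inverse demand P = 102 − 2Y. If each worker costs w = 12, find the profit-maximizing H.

H* = 12

Marginal revenue from the inverse demand is MR = 102 − 4Y.
The marginal product is MP_H = 2.
A monopolist hires until marginal revenue product equals the wage: MR·MP_H = w.
(102 − 8H)·2 = 12, so H = 12.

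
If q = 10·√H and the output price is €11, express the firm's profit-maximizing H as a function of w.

H(w) = 3025/w²

MP_H = (1/2)·10·H^(-1/2) = 5·H^(-1/2).
Setting P·MP_H = w: 55·H^(-1/2) = w.
Solving for H: H^(-1/2) = w/55, so H = (55/w)^(2).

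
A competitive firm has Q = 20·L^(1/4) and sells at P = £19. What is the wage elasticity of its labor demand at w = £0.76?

ε = -4/3

MP_L = (1/4)·20·L^(-3/4), so P·MP_L = w gives 95·L^(-3/4) = w.
Solving, L(w) = (95/w)^(4/3). This is a constant-elasticity form: L ∝ w^(−4/3), so ε = −4/3.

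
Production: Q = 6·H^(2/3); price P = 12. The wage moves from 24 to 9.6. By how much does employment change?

ΔH = 117

From P·MP_H = w with MP_H = 4·H^(-1/3), the labor demand is H(w) = (48/w)^(3).
At w = 24: H = 8. At w = 9.6: H = 125.
ΔH = 125 − 8 = 117.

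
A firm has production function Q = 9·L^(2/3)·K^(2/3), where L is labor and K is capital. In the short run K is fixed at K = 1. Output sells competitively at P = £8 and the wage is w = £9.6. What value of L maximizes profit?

L* = 125

With K = 1, MP_L = (2/3)·9·L^(-1/3)·1^(2/3) = 6·L^(-1/3).
Profit maximization for a price taker requires P·MP_L = w: 8·6·L^(-1/3) = 9.6.
So L^(-1/3) = 0.2, which gives L = 125.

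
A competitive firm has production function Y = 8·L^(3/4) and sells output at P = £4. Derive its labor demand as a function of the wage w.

MP_L = (3/4)·8·L^(-1/4) = 6·L^(-1/4).
Setting P·MP_L = w: 24·L^(-1/4) = w.
Solving for L: L^(-1/4) = w/24, so L = (24/w)^(4).

L(w) = 331776/w^(4)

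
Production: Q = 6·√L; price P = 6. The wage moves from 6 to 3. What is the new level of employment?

L* = 36

From P·MP_L = w with MP_L = 3·L^(-1/2), the labor demand is L(w) = (18/w)^(2).
At w = 6: L = 9. At w = 3: L = 36.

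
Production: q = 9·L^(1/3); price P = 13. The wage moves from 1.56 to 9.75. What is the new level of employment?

From P·MP_L = w with MP_L = 3·L^(-2/3), the labor demand is L(w) = (39/w)^(3/2).
At w = 1.56: L = 125. At w = 9.75: L = 8.

L* = 8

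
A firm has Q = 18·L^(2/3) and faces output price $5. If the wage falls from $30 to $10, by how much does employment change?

From P·MP_L = w with MP_L = 12·L^(-1/3), the labor demand is L(w) = (60/w)^(3).
At w = 30: L = 8. At w = 10: L = 216.
ΔL = 216 − 8 = 208.

ΔL = 208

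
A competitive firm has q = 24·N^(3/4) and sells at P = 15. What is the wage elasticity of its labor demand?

ε = -4

MP_N = (3/4)·24·N^(-1/4), so P·MP_N = w gives 270·N^(-1/4) = w.
Solving, N(w) = (270/w)^(4). This is a constant-elasticity form: N ∝ w^(−4), so ε = −4.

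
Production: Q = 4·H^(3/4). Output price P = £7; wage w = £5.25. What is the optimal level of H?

MP_H = (3/4)·4·H^(-1/4) = 3·H^(-1/4).
Profit maximization for a price taker requires P·MP_H = w: 7·3·H^(-1/4) = 5.25.
So H^(-1/4) = 0.25, which gives H = 256.

H* = 256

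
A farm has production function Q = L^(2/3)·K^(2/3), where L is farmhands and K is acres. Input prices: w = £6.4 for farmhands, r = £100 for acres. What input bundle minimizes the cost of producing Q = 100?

Cost minimization requires the marginal rate of technical substitution to equal the input-price ratio: MP_L/MP_K = w/r.
Here MP_L/MP_K = (2/3)·(K/L)/(2/3) = (K/L). Setting this equal to 6.4/100 = 0.064 gives K = 0.064L.
Substituting into Q = 100: L^(2/3)·(0.064L)^(2/3) = 100.
Solving, L = 125 and K = 8.

L* = 125, K* = 8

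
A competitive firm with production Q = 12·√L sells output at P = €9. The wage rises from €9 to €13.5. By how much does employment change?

ΔL = -20

From P·MP_L = w with MP_L = 6·L^(-1/2), the labor demand is L(w) = (54/w)^(2).
At w = 9: L = 36. At w = 13.5: L = 16.
ΔL = 16 − 36 = -20.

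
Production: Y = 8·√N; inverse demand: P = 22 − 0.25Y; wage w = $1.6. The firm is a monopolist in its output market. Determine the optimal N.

Marginal revenue from the inverse demand is MR = 22 − 0.5Y.
The marginal product is MP_N = 4·N^(-1/2).
A monopolist hires until marginal revenue product equals the wage: MR·MP_N = w.
At N, Y = 8·√N. Substituting and solving: (22 − 4·√N)·4·N^(-1/2) = 1.6 gives N = 25.

N* = 25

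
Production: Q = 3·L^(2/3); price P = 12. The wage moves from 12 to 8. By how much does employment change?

From P·MP_L = w with MP_L = 2·L^(-1/3), the labor demand is L(w) = (24/w)^(3).
At w = 12: L = 8. At w = 8: L = 27.
ΔL = 27 − 8 = 19.

ΔL = 19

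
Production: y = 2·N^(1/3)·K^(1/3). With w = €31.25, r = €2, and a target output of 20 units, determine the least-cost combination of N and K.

Cost minimization requires the marginal rate of technical substitution to equal the input-price ratio: MP_N/MP_K = w/r.
Here MP_N/MP_K = (1/3)·(K/N)/(1/3) = (K/N). Setting this equal to 31.25/2 = 15.625 gives K = 15.625N.
Substituting into y = 20: 2·N^(1/3)·(15.625N)^(1/3) = 20.
Solving, N = 8 and K = 125.

N* = 8, K* = 125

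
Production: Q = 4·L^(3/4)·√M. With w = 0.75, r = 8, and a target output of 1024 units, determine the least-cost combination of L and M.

L* = 256, M* = 16

Cost minimization requires the marginal rate of technical substitution to equal the input-price ratio: MP_L/MP_M = w/r.
Here MP_L/MP_M = (3/4)·(M/L)/(1/2) = 1.5·(M/L). Setting this equal to 0.75/8 = 0.09375 gives M = 0.0625L.
Substituting into Q = 1024: 4·L^(3/4)·(0.0625L)^(1/2) = 1024.
Solving, L = 256 and M = 16.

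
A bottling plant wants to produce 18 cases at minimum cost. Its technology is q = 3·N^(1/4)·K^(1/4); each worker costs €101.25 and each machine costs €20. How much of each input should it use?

N* = 16, K* = 81

Cost minimization requires the marginal rate of technical substitution to equal the input-price ratio: MP_N/MP_K = w/r.
Here MP_N/MP_K = (1/4)·(K/N)/(1/4) = (K/N). Setting this equal to 101.25/20 = 5.0625 gives K = 5.0625N.
Substituting into q = 18: 3·N^(1/4)·(5.0625N)^(1/4) = 18.
Solving, N = 16 and K = 81.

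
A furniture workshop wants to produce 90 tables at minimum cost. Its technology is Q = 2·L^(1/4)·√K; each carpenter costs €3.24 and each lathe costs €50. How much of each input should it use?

Cost minimization requires the marginal rate of technical substitution to equal the input-price ratio: MP_L/MP_K = w/r.
Here MP_L/MP_K = (1/4)·(K/L)/(1/2) = 0.5·(K/L). Setting this equal to 3.24/50 = 0.0648 gives K = 0.1296L.
Substituting into Q = 90: 2·L^(1/4)·(0.1296L)^(1/2) = 90.
Solving, L = 625 and K = 81.

L* = 625, K* = 81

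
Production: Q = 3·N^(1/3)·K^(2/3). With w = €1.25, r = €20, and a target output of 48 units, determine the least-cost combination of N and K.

N* = 64, K* = 8

Cost minimization requires the marginal rate of technical substitution to equal the input-price ratio: MP_N/MP_K = w/r.
Here MP_N/MP_K = (1/3)·(K/N)/(2/3) = 0.5·(K/N). Setting this equal to 1.25/20 = 0.0625 gives K = 0.125N.
Substituting into Q = 48: 3·N^(1/3)·(0.125N)^(2/3) = 48.
Solving, N = 64 and K = 8.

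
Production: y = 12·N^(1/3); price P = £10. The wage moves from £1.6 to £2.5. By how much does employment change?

From P·MP_N = w with MP_N = 4·N^(-2/3), the labor demand is N(w) = (40/w)^(3/2).
At w = 1.6: N = 125. At w = 2.5: N = 64.
ΔN = 64 − 125 = -61.

ΔN = -61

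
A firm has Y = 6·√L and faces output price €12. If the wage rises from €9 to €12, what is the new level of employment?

L* = 9

From P·MP_L = w with MP_L = 3·L^(-1/2), the labor demand is L(w) = (36/w)^(2).
At w = 9: L = 16. At w = 12: L = 9.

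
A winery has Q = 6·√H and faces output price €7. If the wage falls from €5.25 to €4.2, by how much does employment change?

From P·MP_H = w with MP_H = 3·H^(-1/2), the labor demand is H(w) = (21/w)^(2).
At w = 5.25: H = 16. At w = 4.2: H = 25.
ΔH = 25 − 16 = 9.

ΔH = 9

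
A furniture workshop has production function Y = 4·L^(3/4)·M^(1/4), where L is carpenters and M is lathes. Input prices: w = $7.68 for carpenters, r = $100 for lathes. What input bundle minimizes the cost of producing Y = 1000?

L* = 625, M* = 16

Cost minimization requires the marginal rate of technical substitution to equal the input-price ratio: MP_L/MP_M = w/r.
Here MP_L/MP_M = (3/4)·(M/L)/(1/4) = 3·(M/L). Setting this equal to 7.68/100 = 0.0768 gives M = 0.0256L.
Substituting into Y = 1000: 4·L^(3/4)·(0.0256L)^(1/4) = 1000.
Solving, L = 625 and M = 16.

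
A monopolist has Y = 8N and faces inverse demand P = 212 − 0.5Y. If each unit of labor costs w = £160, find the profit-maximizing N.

N* = 24

Marginal revenue from the inverse demand is MR = 212 − Y.
The marginal product is MP_N = 8.
A monopolist hires until marginal revenue product equals the wage: MR·MP_N = w.
(212 − 8N)·8 = 160, so N = 24.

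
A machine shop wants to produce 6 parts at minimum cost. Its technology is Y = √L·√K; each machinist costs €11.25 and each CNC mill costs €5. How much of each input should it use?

Cost minimization requires the marginal rate of technical substitution to equal the input-price ratio: MP_L/MP_K = w/r.
Here MP_L/MP_K = (1/2)·(K/L)/(1/2) = (K/L). Setting this equal to 11.25/5 = 2.25 gives K = 2.25L.
Substituting into Y = 6: L^(1/2)·(2.25L)^(1/2) = 6.
Solving, L = 4 and K = 9.

L* = 4, K* = 9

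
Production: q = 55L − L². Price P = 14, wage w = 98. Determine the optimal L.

L* = 24

The marginal product of L is MP_L = 55 − 2L.
A price-taking firm hires until the value of the marginal product equals the wage: P·MP_L = w, so 14·(55 − 2L) = 98.
Then 55 − 2L = 7, giving L = 24.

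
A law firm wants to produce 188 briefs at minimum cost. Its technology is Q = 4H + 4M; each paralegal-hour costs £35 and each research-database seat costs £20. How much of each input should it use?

H* = 0, M* = 47

The inputs are perfect substitutes, so the firm uses whichever has the lower cost per unit of output.
Cost per unit of output via H is w/4 = 8.75; via M it is r/4 = 5. M is cheaper.
Producing Q = 188 with M alone: H = 0, M = 47.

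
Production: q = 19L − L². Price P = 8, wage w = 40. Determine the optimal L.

The marginal product of L is MP_L = 19 − 2L.
A price-taking firm hires until the value of the marginal product equals the wage: P·MP_L = w, so 8·(19 − 2L) = 40.
Then 19 − 2L = 5, giving L = 7.

L* = 7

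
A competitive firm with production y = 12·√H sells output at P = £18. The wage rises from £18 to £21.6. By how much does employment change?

ΔH = -11

From P·MP_H = w with MP_H = 6·H^(-1/2), the labor demand is H(w) = (108/w)^(2).
At w = 18: H = 36. At w = 21.6: H = 25.
ΔH = 25 − 36 = -11.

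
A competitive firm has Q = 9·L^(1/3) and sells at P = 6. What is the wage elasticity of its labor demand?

MP_L = (1/3)·9·L^(-2/3), so P·MP_L = w gives 18·L^(-2/3) = w.
Solving, L(w) = (18/w)^(3/2). This is a constant-elasticity form: L ∝ w^(−3/2), so ε = −3/2.

ε = -1.5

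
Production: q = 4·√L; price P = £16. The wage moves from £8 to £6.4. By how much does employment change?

ΔL = 9

From P·MP_L = w with MP_L = 2·L^(-1/2), the labor demand is L(w) = (32/w)^(2).
At w = 8: L = 16. At w = 6.4: L = 25.
ΔL = 25 − 16 = 9.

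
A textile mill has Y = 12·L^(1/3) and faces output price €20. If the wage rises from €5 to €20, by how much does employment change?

ΔL = -56

From P·MP_L = w with MP_L = 4·L^(-2/3), the labor demand is L(w) = (80/w)^(3/2).
At w = 5: L = 64. At w = 20: L = 8.
ΔL = 8 − 64 = -56.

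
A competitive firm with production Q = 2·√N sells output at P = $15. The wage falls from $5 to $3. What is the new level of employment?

From P·MP_N = w with MP_N = N^(-1/2), the labor demand is N(w) = (15/w)^(2).
At w = 5: N = 9. At w = 3: N = 25.

N* = 25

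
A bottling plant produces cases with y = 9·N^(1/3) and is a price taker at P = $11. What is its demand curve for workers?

MP_N = (1/3)·9·N^(-2/3) = 3·N^(-2/3).
Setting P·MP_N = w: 33·N^(-2/3) = w.
Solving for N: N^(-2/3) = w/33, so N = (33/w)^(3/2).

N(w) = (33/w)^(3/2)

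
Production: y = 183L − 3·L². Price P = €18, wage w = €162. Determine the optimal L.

L* = 29

The marginal product of L is MP_L = 183 − 6L.
A price-taking firm hires until the value of the marginal product equals the wage: P·MP_L = w, so 18·(183 − 6L) = 162.
Then 183 − 6L = 9, giving L = 29.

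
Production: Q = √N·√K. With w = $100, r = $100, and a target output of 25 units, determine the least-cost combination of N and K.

Cost minimization requires the marginal rate of technical substitution to equal the input-price ratio: MP_N/MP_K = w/r.
Here MP_N/MP_K = (1/2)·(K/N)/(1/2) = (K/N). Setting this equal to 100/100 = 1 gives K = N.
Substituting into Q = 25: N^(1/2)·(N)^(1/2) = 25.
Solving, N = 25 and K = 25.

N* = 25, K* = 25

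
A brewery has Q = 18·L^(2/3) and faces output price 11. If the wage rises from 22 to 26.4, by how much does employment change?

ΔL = -91

From P·MP_L = w with MP_L = 12·L^(-1/3), the labor demand is L(w) = (132/w)^(3).
At w = 22: L = 216. At w = 26.4: L = 125.
ΔL = 125 − 216 = -91.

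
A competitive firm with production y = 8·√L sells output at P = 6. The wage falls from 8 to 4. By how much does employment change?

ΔL = 27

From P·MP_L = w with MP_L = 4·L^(-1/2), the labor demand is L(w) = (24/w)^(2).
At w = 8: L = 9. At w = 4: L = 36.
ΔL = 36 − 9 = 27.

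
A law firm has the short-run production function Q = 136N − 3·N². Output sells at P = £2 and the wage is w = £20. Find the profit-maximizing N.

The marginal product of N is MP_N = 136 − 6N.
A price-taking firm hires until the value of the marginal product equals the wage: P·MP_N = w, so 2·(136 − 6N) = 20.
Then 136 − 6N = 10, giving N = 21.

N* = 21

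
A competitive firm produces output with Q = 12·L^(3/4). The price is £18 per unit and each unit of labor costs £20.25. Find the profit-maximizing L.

MP_L = (3/4)·12·L^(-1/4) = 9·L^(-1/4).
Profit maximization for a price taker requires P·MP_L = w: 18·9·L^(-1/4) = 20.25.
So L^(-1/4) = 0.125, which gives L = 4096.

L* = 4096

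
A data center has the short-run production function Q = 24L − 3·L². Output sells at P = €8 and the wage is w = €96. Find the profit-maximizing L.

The marginal product of L is MP_L = 24 − 6L.
A price-taking firm hires until the value of the marginal product equals the wage: P·MP_L = w, so 8·(24 − 6L) = 96.
Then 24 − 6L = 12, giving L = 2.

L* = 2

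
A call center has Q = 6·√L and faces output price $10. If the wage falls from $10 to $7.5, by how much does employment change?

From P·MP_L = w with MP_L = 3·L^(-1/2), the labor demand is L(w) = (30/w)^(2).
At w = 10: L = 9. At w = 7.5: L = 16.
ΔL = 16 − 9 = 7.

ΔL = 7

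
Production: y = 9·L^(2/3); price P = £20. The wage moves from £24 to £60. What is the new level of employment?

L* = 8

From P·MP_L = w with MP_L = 6·L^(-1/3), the labor demand is L(w) = (120/w)^(3).
At w = 24: L = 125. At w = 60: L = 8.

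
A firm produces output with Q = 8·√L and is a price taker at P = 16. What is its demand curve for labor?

L(w) = 4096/w²

MP_L = (1/2)·8·L^(-1/2) = 4·L^(-1/2).
Setting P·MP_L = w: 64·L^(-1/2) = w.
Solving for L: L^(-1/2) = w/64, so L = (64/w)^(2).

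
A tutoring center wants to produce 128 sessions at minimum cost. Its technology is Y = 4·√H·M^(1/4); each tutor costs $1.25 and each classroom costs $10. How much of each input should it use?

H* = 256, M* = 16

Cost minimization requires the marginal rate of technical substitution to equal the input-price ratio: MP_H/MP_M = w/r.
Here MP_H/MP_M = (1/2)·(M/H)/(1/4) = 2·(M/H). Setting this equal to 1.25/10 = 0.125 gives M = 0.0625H.
Substituting into Y = 128: 4·H^(1/2)·(0.0625H)^(1/4) = 128.
Solving, H = 256 and M = 16.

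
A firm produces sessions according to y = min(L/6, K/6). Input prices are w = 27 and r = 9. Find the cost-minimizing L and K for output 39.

L* = 234, K* = 234

With a fixed-proportions technology, the cost-minimizing bundle uses no slack in either input: L/6 = K/6 = y.
So L = 6·39 = 234 and K = 6·39 = 234.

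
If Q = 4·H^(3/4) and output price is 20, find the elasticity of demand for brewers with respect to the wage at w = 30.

ε = -4

MP_H = (3/4)·4·H^(-1/4), so P·MP_H = w gives 60·H^(-1/4) = w.
Solving, H(w) = (60/w)^(4). This is a constant-elasticity form: H ∝ w^(−4), so ε = −4.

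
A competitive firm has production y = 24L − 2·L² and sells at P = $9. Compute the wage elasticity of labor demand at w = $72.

ε = -0.5

From P·MP_L = w with MP_L = 24 − 4L, labor demand is L(w) = (24 − w/9)/4.
dL/dw = −1/(36) = -1/36.
At w = 72, L = 4, so ε = (dL/dw)·(w/L) = (-1/36)·(72/4) = -0.5.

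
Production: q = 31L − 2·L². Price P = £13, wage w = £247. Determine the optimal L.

L* = 3

The marginal product of L is MP_L = 31 − 4L.
A price-taking firm hires until the value of the marginal product equals the wage: P·MP_L = w, so 13·(31 − 4L) = 247.
Then 31 − 4L = 19, giving L = 3.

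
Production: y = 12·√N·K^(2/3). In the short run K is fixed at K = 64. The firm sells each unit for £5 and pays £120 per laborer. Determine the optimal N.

With K = 64, MP_N = (1/2)·12·N^(-1/2)·64^(2/3) = 96·N^(-1/2).
Profit maximization for a price taker requires P·MP_N = w: 5·96·N^(-1/2) = 120.
So N^(-1/2) = 0.25, which gives N = 16.

N* = 16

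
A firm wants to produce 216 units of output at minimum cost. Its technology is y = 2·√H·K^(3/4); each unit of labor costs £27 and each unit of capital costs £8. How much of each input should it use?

H* = 16, K* = 81

Cost minimization requires the marginal rate of technical substitution to equal the input-price ratio: MP_H/MP_K = w/r.
Here MP_H/MP_K = (1/2)·(K/H)/(3/4) = (2/3)·(K/H). Setting this equal to 27/8 = 3.375 gives K = 5.0625H.
Substituting into y = 216: 2·H^(1/2)·(5.0625H)^(3/4) = 216.
Solving, H = 16 and K = 81.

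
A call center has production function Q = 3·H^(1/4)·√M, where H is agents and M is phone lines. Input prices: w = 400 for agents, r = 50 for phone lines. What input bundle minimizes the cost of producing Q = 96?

H* = 16, M* = 256

Cost minimization requires the marginal rate of technical substitution to equal the input-price ratio: MP_H/MP_M = w/r.
Here MP_H/MP_M = (1/4)·(M/H)/(1/2) = 0.5·(M/H). Setting this equal to 400/50 = 8 gives M = 16H.
Substituting into Q = 96: 3·H^(1/4)·(16H)^(1/2) = 96.
Solving, H = 16 and M = 256.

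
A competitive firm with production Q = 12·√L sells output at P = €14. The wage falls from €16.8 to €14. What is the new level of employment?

From P·MP_L = w with MP_L = 6·L^(-1/2), the labor demand is L(w) = (84/w)^(2).
At w = 16.8: L = 25. At w = 14: L = 36.

L* = 36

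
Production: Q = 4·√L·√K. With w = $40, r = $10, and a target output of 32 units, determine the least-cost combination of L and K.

L* = 4, K* = 16

Cost minimization requires the marginal rate of technical substitution to equal the input-price ratio: MP_L/MP_K = w/r.
Here MP_L/MP_K = (1/2)·(K/L)/(1/2) = (K/L). Setting this equal to 40/10 = 4 gives K = 4L.
Substituting into Q = 32: 4·L^(1/2)·(4L)^(1/2) = 32.
Solving, L = 4 and K = 16.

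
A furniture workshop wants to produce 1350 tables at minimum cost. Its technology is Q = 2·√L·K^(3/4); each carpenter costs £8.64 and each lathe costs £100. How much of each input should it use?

L* = 625, K* = 81

Cost minimization requires the marginal rate of technical substitution to equal the input-price ratio: MP_L/MP_K = w/r.
Here MP_L/MP_K = (1/2)·(K/L)/(3/4) = (2/3)·(K/L). Setting this equal to 8.64/100 = 0.0864 gives K = 0.1296L.
Substituting into Q = 1350: 2·L^(1/2)·(0.1296L)^(3/4) = 1350.
Solving, L = 625 and K = 81.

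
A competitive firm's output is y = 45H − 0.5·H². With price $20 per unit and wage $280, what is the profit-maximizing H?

The marginal product of H is MP_H = 45 − H.
A price-taking firm hires until the value of the marginal product equals the wage: P·MP_H = w, so 20·(45 − H) = 280.
Then 45 − H = 14, giving H = 31.

H* = 31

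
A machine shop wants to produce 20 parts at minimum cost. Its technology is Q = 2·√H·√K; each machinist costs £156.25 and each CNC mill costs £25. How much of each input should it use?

H* = 4, K* = 25

Cost minimization requires the marginal rate of technical substitution to equal the input-price ratio: MP_H/MP_K = w/r.
Here MP_H/MP_K = (1/2)·(K/H)/(1/2) = (K/H). Setting this equal to 156.25/25 = 6.25 gives K = 6.25H.
Substituting into Q = 20: 2·H^(1/2)·(6.25H)^(1/2) = 20.
Solving, H = 4 and K = 25.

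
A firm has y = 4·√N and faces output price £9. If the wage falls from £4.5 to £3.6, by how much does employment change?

ΔN = 9

From P·MP_N = w with MP_N = 2·N^(-1/2), the labor demand is N(w) = (18/w)^(2).
At w = 4.5: N = 16. At w = 3.6: N = 25.
ΔN = 25 − 16 = 9.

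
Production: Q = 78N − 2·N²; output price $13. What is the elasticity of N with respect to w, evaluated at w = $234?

From P·MP_N = w with MP_N = 78 − 4N, labor demand is N(w) = (78 − w/13)/4.
dN/dw = −1/(52) = -1/52.
At w = 234, N = 15, so ε = (dN/dw)·(w/N) = (-1/52)·(234/15) = -0.3.

ε = -0.3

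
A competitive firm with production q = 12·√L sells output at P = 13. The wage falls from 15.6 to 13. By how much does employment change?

From P·MP_L = w with MP_L = 6·L^(-1/2), the labor demand is L(w) = (78/w)^(2).
At w = 15.6: L = 25. At w = 13: L = 36.
ΔL = 36 − 25 = 11.

ΔL = 11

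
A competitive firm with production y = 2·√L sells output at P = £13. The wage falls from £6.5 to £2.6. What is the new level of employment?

From P·MP_L = w with MP_L = L^(-1/2), the labor demand is L(w) = (13/w)^(2).
At w = 6.5: L = 4. At w = 2.6: L = 25.

L* = 25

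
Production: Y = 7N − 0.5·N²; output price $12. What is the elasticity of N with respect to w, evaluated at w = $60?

From P·MP_N = w with MP_N = 7 − N, labor demand is N(w) = 7 − w/12.
dN/dw = −1/(12) = -1/12.
At w = 60, N = 2, so ε = (dN/dw)·(w/N) = (-1/12)·(60/2) = -2.5.

ε = -2.5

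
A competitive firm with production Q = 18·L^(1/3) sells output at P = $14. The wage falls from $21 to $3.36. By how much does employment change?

From P·MP_L = w with MP_L = 6·L^(-2/3), the labor demand is L(w) = (84/w)^(3/2).
At w = 21: L = 8. At w = 3.36: L = 125.
ΔL = 125 − 8 = 117.

ΔL = 117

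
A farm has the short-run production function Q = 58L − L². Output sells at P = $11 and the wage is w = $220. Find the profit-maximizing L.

L* = 19

The marginal product of L is MP_L = 58 − 2L.
A price-taking firm hires until the value of the marginal product equals the wage: P·MP_L = w, so 11·(58 − 2L) = 220.
Then 58 − 2L = 20, giving L = 19.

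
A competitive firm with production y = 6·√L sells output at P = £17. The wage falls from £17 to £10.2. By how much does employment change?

ΔL = 16

From P·MP_L = w with MP_L = 3·L^(-1/2), the labor demand is L(w) = (51/w)^(2).
At w = 17: L = 9. At w = 10.2: L = 25.
ΔL = 25 − 9 = 16.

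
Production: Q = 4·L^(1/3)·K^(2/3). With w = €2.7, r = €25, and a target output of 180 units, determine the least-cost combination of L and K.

Cost minimization requires the marginal rate of technical substitution to equal the input-price ratio: MP_L/MP_K = w/r.
Here MP_L/MP_K = (1/3)·(K/L)/(2/3) = 0.5·(K/L). Setting this equal to 2.7/25 = 0.108 gives K = 0.216L.
Substituting into Q = 180: 4·L^(1/3)·(0.216L)^(2/3) = 180.
Solving, L = 125 and K = 27.

L* = 125, K* = 27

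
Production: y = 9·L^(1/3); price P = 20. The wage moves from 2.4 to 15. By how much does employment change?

ΔL = -117

From P·MP_L = w with MP_L = 3·L^(-2/3), the labor demand is L(w) = (60/w)^(3/2).
At w = 2.4: L = 125. At w = 15: L = 8.
ΔL = 8 − 125 = -117.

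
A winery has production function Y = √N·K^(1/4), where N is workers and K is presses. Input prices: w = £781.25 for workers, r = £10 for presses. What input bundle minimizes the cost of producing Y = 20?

Cost minimization requires the marginal rate of technical substitution to equal the input-price ratio: MP_N/MP_K = w/r.
Here MP_N/MP_K = (1/2)·(K/N)/(1/4) = 2·(K/N). Setting this equal to 781.25/10 = 78.125 gives K = 39.0625N.
Substituting into Y = 20: N^(1/2)·(39.0625N)^(1/4) = 20.
Solving, N = 16 and K = 625.

N* = 16, K* = 625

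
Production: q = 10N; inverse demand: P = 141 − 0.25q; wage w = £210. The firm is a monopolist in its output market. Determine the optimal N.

N* = 24

Marginal revenue from the inverse demand is MR = 141 − 0.5q.
The marginal product is MP_N = 10.
A monopolist hires until marginal revenue product equals the wage: MR·MP_N = w.
(141 − 5N)·10 = 210, so N = 24.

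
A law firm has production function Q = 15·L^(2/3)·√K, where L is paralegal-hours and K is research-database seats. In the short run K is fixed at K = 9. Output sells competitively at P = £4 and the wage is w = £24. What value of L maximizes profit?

L* = 125

With K = 9, MP_L = (2/3)·15·L^(-1/3)·9^(1/2) = 30·L^(-1/3).
Profit maximization for a price taker requires P·MP_L = w: 4·30·L^(-1/3) = 24.
So L^(-1/3) = 0.2, which gives L = 125.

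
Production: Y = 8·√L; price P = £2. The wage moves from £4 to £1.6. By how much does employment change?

From P·MP_L = w with MP_L = 4·L^(-1/2), the labor demand is L(w) = (8/w)^(2).
At w = 4: L = 4. At w = 1.6: L = 25.
ΔL = 25 − 4 = 21.

ΔL = 21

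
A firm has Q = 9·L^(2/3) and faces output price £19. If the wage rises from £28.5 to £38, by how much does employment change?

ΔL = -37

From P·MP_L = w with MP_L = 6·L^(-1/3), the labor demand is L(w) = (114/w)^(3).
At w = 28.5: L = 64. At w = 38: L = 27.
ΔL = 27 − 64 = -37.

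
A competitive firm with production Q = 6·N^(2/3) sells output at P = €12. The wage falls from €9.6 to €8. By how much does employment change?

From P·MP_N = w with MP_N = 4·N^(-1/3), the labor demand is N(w) = (48/w)^(3).
At w = 9.6: N = 125. At w = 8: N = 216.
ΔN = 216 − 125 = 91.

ΔN = 91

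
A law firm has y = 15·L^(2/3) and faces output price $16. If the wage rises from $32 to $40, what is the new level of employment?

From P·MP_L = w with MP_L = 10·L^(-1/3), the labor demand is L(w) = (160/w)^(3).
At w = 32: L = 125. At w = 40: L = 64.

L* = 64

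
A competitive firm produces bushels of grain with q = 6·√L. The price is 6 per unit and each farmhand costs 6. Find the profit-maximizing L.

MP_L = (1/2)·6·L^(-1/2) = 3·L^(-1/2).
Profit maximization for a price taker requires P·MP_L = w: 6·3·L^(-1/2) = 6.
So L^(-1/2) = 1/3, which gives L = 9.

L* = 9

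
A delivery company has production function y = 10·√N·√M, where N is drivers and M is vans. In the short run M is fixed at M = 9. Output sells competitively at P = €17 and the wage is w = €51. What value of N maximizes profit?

N* = 25

With M = 9, MP_N = (1/2)·10·N^(-1/2)·9^(1/2) = 15·N^(-1/2).
Profit maximization for a price taker requires P·MP_N = w: 17·15·N^(-1/2) = 51.
So N^(-1/2) = 0.2, which gives N = 25.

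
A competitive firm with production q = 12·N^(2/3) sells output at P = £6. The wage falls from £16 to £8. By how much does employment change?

From P·MP_N = w with MP_N = 8·N^(-1/3), the labor demand is N(w) = (48/w)^(3).
At w = 16: N = 27. At w = 8: N = 216.
ΔN = 216 − 27 = 189.

ΔN = 189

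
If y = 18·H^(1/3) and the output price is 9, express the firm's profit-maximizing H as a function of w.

MP_H = (1/3)·18·H^(-2/3) = 6·H^(-2/3).
Setting P·MP_H = w: 54·H^(-2/3) = w.
Solving for H: H^(-2/3) = w/54, so H = (54/w)^(3/2).

H(w) = (54/w)^(3/2)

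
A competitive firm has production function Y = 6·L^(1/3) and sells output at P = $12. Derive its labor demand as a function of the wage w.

L(w) = (24/w)^(3/2)

MP_L = (1/3)·6·L^(-2/3) = 2·L^(-2/3).
Setting P·MP_L = w: 24·L^(-2/3) = w.
Solving for L: L^(-2/3) = w/24, so L = (24/w)^(3/2).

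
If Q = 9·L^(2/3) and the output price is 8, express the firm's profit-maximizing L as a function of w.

L(w) = 110592/w³

MP_L = (2/3)·9·L^(-1/3) = 6·L^(-1/3).
Setting P·MP_L = w: 48·L^(-1/3) = w.
Solving for L: L^(-1/3) = w/48, so L = (48/w)^(3).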